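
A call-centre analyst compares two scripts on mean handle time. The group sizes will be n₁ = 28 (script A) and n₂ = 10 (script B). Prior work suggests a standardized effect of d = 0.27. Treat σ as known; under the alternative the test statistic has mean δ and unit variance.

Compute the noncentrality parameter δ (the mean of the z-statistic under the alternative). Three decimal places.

δ = d / √(1/n₁ + 1/n₂) = 0.27 / √(1/28 + 1/10) = 0.7329

δ ≈ 0.733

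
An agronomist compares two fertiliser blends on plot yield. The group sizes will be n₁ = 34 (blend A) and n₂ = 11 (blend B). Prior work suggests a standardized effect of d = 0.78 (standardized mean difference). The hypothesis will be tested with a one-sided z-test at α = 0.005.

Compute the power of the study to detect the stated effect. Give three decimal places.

Noncentrality parameter: δ = d / √(1/n₁ + 1/n₂) = 0.78 / √(1/34 + 1/11) = 2.2487
One-sided α = 0.005 → critical value z_{0.005} = 2.576.
Power = Φ(δ − 2.576) = Φ(-0.327) = 0.3718.

Power ≈ 0.372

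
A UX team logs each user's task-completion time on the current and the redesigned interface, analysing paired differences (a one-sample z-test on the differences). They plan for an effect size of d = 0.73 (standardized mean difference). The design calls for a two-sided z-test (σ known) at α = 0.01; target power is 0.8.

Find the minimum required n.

n = 22

Set Φ(δ − 2.576) = 0.8; then δ − 2.576 = Φ⁻¹(0.8) = 0.842, giving δ = 3.417.
(Ignoring the negligible lower-tail rejection probability gives the usual closed-form inversion.)
δ = d·√n ⇒ n = (δ/d)² = (3.417 / 0.73)² = 21.92.
Rounding up, n = 22.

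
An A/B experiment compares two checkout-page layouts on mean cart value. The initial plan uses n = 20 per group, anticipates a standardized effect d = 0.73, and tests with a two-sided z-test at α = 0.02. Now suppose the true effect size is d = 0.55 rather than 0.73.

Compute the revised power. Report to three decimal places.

Power ≈ 0.279

With d = 0.55: δ = d·√(n/2) = 0.55 × √(20/2) = 1.7393. Critical value z_{0.01} = 2.326.
Revised power = Φ(δ − 2.326) + Φ(−δ − 2.326) = Φ(-0.587) + Φ(-4.066) = 0.2786 + 0.0000 = 0.2786.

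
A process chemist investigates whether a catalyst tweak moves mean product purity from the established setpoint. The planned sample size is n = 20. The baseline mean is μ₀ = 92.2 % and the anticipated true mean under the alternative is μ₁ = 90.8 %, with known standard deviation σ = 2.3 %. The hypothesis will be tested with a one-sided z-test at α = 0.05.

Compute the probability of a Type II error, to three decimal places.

Standardized effect: d = |μ₁ − μ₀| / σ = |90.8 − 92.2| / 2.3 = 0.6087
Noncentrality parameter: δ = d·√n = 0.6087 × √20 = 2.7222
Critical value for a one-sided test at α = 0.05: z_α = 1.645.
Power = P(Z > 1.645 − δ) = Φ(1.077) = 0.8593.
Type II error: β = 1 − power = 1 − 0.8593 = 0.1407.

β ≈ 0.141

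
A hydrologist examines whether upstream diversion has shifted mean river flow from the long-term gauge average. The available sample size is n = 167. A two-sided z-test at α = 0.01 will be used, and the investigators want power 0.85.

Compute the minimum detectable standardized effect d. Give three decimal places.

d ≈ 0.280

Required noncentrality: δ = z_{0.005} + z_{0.15} = 2.576 + 1.036 = 3.612.
(Lower-tail contribution to power is negligible for δ > 0.)
δ = d·√n ⇒ d = δ/√n = 3.612/√167 = 0.2795.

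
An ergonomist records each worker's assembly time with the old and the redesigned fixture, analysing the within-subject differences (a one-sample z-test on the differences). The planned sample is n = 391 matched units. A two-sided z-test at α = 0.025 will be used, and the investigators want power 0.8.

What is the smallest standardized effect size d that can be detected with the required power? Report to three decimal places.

d ≈ 0.156

Need Φ(δ − 2.241) = 0.8, so δ = 2.241 + 0.842 = 3.083.
(Lower-tail contribution to power is negligible for δ > 0.)
δ = d·√n ⇒ d = δ/√n = 3.083/√391 = 0.1559.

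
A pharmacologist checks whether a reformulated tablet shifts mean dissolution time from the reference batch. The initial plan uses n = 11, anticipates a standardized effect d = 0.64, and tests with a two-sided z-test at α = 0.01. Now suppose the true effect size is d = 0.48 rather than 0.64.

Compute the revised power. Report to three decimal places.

With d = 0.48: δ = d·√n = 0.48 × √11 = 1.5920. Critical value z_{0.005} = 2.576.
Revised power = Φ(δ − 2.576) + Φ(−δ − 2.576) = Φ(-0.984) + Φ(-4.168) = 0.1626 + 0.0000 = 0.1626.

Power ≈ 0.163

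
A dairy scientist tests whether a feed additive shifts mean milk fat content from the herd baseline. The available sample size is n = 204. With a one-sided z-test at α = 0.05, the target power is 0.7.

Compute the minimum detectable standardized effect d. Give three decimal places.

d ≈ 0.152

Need Φ(δ − 1.645) = 0.7, so δ = 1.645 + 0.524 = 2.169.
δ = d·√n ⇒ d = δ/√n = 2.169/√204 = 0.1519.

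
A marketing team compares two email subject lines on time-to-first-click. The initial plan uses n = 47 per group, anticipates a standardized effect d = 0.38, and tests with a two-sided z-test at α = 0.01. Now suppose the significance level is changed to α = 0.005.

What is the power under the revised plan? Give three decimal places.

Power ≈ 0.167

δ = d·√(n/2) = 0.38 × √(47/2) = 1.8421 (unchanged). New critical value: z_{0.0025} = 2.807.
Revised power = Φ(δ − 2.807) + Φ(−δ − 2.807) = Φ(-0.965) + Φ(-4.649) = 0.1673 + 0.0000 = 0.1673.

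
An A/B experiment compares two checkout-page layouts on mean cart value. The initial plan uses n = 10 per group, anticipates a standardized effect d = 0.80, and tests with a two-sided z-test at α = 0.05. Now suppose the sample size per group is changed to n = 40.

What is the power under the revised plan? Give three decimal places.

Power ≈ 0.947

With n = 40 per group: δ = d·√(n/2) = 0.80 × √(40/2) = 3.5777. Critical value z_{0.025} = 1.960.
Revised power = Φ(δ − 1.960) + Φ(−δ − 1.960) = Φ(1.618) + Φ(-5.538) = 0.9471 + 0.0000 = 0.9471.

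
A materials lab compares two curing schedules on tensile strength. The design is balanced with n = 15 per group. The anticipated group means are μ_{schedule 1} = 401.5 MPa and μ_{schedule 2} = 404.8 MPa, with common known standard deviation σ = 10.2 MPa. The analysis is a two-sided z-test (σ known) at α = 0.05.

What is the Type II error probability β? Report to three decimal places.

Standardized effect: d = |μ_{schedule 1} − μ_{schedule 2}| / σ = |401.5 − 404.8| / 10.2 = 0.3235
Noncentrality parameter: δ = d·√(n/2) = 0.3235 × √(15/2) = 0.8860
Two-sided α = 0.05 → critical value z_{0.025} = 1.960.
Power = Φ(δ − 1.960) + Φ(−δ − 1.960) = Φ(-1.074) + Φ(-2.846) = 0.1414 + 0.0022 = 0.1436.
Type II error: β = 1 − power = 1 − 0.1436 = 0.8564.

β ≈ 0.856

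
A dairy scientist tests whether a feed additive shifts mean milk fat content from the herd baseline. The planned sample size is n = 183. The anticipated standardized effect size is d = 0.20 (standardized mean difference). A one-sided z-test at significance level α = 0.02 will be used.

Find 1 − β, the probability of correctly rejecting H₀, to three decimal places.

Power ≈ 0.743

Noncentrality parameter: δ = d·√n = 0.20 × √183 = 2.7055
One-sided α = 0.02 → critical value z_{0.02} = 2.054.
Power = P(Z > 2.054 − δ) = Φ(0.652) = 0.7427.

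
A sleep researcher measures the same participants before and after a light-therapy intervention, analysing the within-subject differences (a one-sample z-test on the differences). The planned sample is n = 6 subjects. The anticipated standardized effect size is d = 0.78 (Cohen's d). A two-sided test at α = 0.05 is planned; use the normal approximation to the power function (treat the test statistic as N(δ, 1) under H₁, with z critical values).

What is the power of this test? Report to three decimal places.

Noncentrality parameter: δ = d·√n = 0.78 × √6 = 1.9106
Critical value for a two-sided test at α = 0.05: z_{α/2} = 1.960.
Power = Φ(δ − 1.960) + Φ(−δ − 1.960) = Φ(-0.049) + Φ(-3.871) = 0.4803 + 0.0001 = 0.4804.

Power ≈ 0.480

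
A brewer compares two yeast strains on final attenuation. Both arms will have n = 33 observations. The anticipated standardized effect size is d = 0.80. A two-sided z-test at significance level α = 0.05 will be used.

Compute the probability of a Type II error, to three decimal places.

β ≈ 0.099

Noncentrality parameter: δ = d·√(n/2) = 0.80 × √(33/2) = 3.2496
Two-sided α = 0.05 → critical value z_{0.025} = 1.960.
Power = Φ(δ − 1.960) + Φ(−δ − 1.960) = Φ(1.290) + Φ(-5.210) = 0.9014 + 0.0000 = 0.9014.
Type II error: β = 1 − power = 1 − 0.9014 = 0.0986.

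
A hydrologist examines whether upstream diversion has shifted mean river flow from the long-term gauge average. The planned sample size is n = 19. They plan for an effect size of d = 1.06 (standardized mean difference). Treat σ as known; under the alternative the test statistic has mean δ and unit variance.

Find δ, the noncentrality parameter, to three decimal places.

δ = d·√n = 1.06 × √19 = 4.6204

δ ≈ 4.620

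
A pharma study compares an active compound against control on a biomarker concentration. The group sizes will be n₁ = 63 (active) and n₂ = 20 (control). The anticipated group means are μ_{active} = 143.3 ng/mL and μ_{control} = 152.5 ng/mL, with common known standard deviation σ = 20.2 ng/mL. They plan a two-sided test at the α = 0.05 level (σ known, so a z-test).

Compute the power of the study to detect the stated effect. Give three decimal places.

Power ≈ 0.427

Standardized effect: d = |μ_{active} − μ_{control}| / σ = |143.3 − 152.5| / 20.2 = 0.4554
Noncentrality parameter: λ = d / √(1/n₁ + 1/n₂) = 0.4554 / √(1/63 + 1/20) = 1.7745
Critical value for a two-sided test at α = 0.05: z_{α/2} = 1.960.
Power = Φ(λ − 1.960) + Φ(−λ − 1.960) = Φ(-0.185) + Φ(-3.734) = 0.4264 + 0.0001 = 0.4265.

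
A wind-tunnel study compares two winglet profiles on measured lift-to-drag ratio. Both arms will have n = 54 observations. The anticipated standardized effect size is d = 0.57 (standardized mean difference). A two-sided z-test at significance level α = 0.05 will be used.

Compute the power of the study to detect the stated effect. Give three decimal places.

Noncentrality parameter: δ = d·√(n/2) = 0.57 × √(54/2) = 2.9618
Critical value for a two-sided test at α = 0.05: z_{α/2} = 1.960.
Power = Φ(δ − 1.960) + Φ(−δ − 1.960) = Φ(1.002) + Φ(-4.922) = 0.8418 + 0.0000 = 0.8418.

Power ≈ 0.842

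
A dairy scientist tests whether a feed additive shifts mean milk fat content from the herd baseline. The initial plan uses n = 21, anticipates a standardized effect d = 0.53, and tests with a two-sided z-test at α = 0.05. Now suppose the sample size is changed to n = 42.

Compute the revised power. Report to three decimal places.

Power ≈ 0.930

With n = 42: δ = d·√n = 0.53 × √42 = 3.4348. Critical value z_{0.025} = 1.960.
Revised power = Φ(δ − 1.960) + Φ(−δ − 1.960) = Φ(1.475) + Φ(-5.395) = 0.9299 + 0.0000 = 0.9299.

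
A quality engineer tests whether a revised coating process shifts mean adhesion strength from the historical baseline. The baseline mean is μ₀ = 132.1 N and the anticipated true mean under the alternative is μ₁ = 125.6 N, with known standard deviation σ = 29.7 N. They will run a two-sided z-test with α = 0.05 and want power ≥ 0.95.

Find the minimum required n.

Standardized effect: d = |μ₁ − μ₀| / σ = |125.6 − 132.1| / 29.7 = 0.2189
Set Φ(δ − 1.960) = 0.95; then δ − 1.960 = Φ⁻¹(0.95) = 1.645, giving δ = 3.605.
(The Φ(−δ − z_{α/2}) term is vanishingly small for δ > 0 and is dropped in the standard sample-size formula.)
δ = d·√n ⇒ n = (δ/d)² = (3.605 / 0.2189)² = 271.30.
Round up to the next whole unit.

n = 272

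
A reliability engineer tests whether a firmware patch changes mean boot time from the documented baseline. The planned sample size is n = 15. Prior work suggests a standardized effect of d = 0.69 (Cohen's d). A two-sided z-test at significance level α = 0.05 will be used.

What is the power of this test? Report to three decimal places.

Noncentrality parameter: δ = d·√n = 0.69 × √15 = 2.6724
Two-sided α = 0.05 → critical value z_{0.025} = 1.960.
Power = Φ(δ − 1.960) + Φ(−δ − 1.960) = Φ(0.712) + Φ(-4.632) = 0.7619 + 0.0000 = 0.7619.

Power ≈ 0.762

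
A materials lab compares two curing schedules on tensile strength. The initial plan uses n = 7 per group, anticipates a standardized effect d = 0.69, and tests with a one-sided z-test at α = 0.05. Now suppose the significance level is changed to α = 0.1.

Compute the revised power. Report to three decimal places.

δ = d·√(n/2) = 0.69 × √(7/2) = 1.2909 (unchanged). New critical value: z_{0.1} = 1.282.
Revised power = P(Z > 1.282 − δ) = Φ(0.009) = 0.5037.

Power ≈ 0.504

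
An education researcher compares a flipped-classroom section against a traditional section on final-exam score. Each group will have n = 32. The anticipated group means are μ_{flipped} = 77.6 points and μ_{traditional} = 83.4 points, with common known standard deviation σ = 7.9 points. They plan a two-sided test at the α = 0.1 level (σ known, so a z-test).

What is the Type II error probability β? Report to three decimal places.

Standardized effect: d = |μ_{flipped} − μ_{traditional}| / σ = |77.6 − 83.4| / 7.9 = 0.7342
Noncentrality parameter: δ = d·√(n/2) = 0.7342 × √(32/2) = 2.9367
Critical value for a two-sided test at α = 0.1: z_{α/2} = 1.645.
Power = Φ(δ − 1.645) + Φ(−δ − 1.645) = Φ(1.292) + Φ(-4.582) = 0.9018 + 0.0000 = 0.9018.
Type II error: β = 1 − power = 1 − 0.9018 = 0.0982.

β ≈ 0.098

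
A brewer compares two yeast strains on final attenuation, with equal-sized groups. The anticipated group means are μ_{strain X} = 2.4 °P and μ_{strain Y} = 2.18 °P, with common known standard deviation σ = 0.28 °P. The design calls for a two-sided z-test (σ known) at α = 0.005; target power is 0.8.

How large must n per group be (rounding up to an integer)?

n = 44 per group

Standardized effect: d = |μ_{strain X} − μ_{strain Y}| / σ = |2.4 − 2.18| / 0.28 = 0.7857
Set Φ(δ − 2.807) = 0.8; then δ − 2.807 = Φ⁻¹(0.8) = 0.842, giving δ = 3.649.
(For δ > 0 the lower-tail rejection region contributes negligibly to power, so the one-term inversion is standard.)
δ = d·√(n/2) ⇒ n = 2(δ/d)² = 2 × (3.649 / 0.7857)² = 43.13.
Rounding up, n = 44 per group.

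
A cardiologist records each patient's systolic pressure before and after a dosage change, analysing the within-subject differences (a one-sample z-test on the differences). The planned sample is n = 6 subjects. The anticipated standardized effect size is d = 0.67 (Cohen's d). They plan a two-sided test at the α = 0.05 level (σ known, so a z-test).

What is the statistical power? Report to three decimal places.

Noncentrality parameter: δ = d·√n = 0.67 × √6 = 1.6412
Critical value for a two-sided test at α = 0.05: z_{α/2} = 1.960.
Power = Φ(δ − 1.960) + Φ(−δ − 1.960) = Φ(-0.319) + Φ(-3.601) = 0.3749 + 0.0002 = 0.3751.

Power ≈ 0.375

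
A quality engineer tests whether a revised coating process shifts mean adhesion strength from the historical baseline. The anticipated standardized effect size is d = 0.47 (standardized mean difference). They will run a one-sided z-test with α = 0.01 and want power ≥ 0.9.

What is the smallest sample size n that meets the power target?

n = 59

For power 0.9 need Φ(δ − z_{0.01}) = 0.9, so δ = z_{0.01} + z_{0.10} = 2.326 + 1.282 = 3.608.
δ = d·√n ⇒ n = (δ/d)² = (3.608 / 0.47)² = 58.93.
Rounding up, n = 59.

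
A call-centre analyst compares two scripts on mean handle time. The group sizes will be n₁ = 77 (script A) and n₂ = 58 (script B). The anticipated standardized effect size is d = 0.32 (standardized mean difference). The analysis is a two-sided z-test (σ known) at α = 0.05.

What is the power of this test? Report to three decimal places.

Power ≈ 0.453

Noncentrality parameter: δ = d / √(1/n₁ + 1/n₂) = 0.32 / √(1/77 + 1/58) = 1.8405
Two-sided α = 0.05 → critical value z_{0.025} = 1.960.
Power = Φ(δ − 1.960) + Φ(−δ − 1.960) = Φ(-0.119) + Φ(-3.800) = 0.4525 + 0.0001 = 0.4525.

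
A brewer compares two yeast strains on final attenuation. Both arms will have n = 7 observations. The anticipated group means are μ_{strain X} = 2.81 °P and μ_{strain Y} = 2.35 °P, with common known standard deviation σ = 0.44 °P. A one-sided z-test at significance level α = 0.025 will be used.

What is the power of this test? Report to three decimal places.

Power ≈ 0.498

Standardized effect: d = |μ_{strain X} − μ_{strain Y}| / σ = |2.81 − 2.35| / 0.44 = 1.0455
Noncentrality parameter: δ = d·√(n/2) = 1.0455 × √(7/2) = 1.9559
One-sided α = 0.025 → critical value z_{0.025} = 1.960.
Power = P(Z > 1.960 − δ) = Φ(-0.004) = 0.4984.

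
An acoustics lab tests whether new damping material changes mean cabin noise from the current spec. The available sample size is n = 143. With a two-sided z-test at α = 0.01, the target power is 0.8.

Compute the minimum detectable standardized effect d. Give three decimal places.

Required noncentrality: δ = z_{0.005} + z_{0.20} = 2.576 + 0.842 = 3.417.
(Lower-tail contribution to power is negligible for δ > 0.)
δ = d·√n ⇒ d = δ/√n = 3.417/√143 = 0.2858.

d ≈ 0.286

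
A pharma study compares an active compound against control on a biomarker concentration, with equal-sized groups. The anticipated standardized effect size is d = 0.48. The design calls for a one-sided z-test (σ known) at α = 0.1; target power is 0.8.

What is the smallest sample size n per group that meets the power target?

For power 0.8 need Φ(δ − z_{0.1}) = 0.8, so δ = z_{0.1} + z_{0.20} = 1.282 + 0.842 = 2.123.
δ = d·√(n/2) ⇒ n = 2(δ/d)² = 2 × (2.123 / 0.48)² = 39.13.
Rounding up, n = 40 per group.

n = 40 per group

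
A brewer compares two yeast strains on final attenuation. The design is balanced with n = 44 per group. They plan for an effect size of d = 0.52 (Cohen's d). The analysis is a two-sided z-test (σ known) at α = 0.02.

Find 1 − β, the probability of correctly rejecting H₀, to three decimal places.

Noncentrality parameter: δ = d·√(n/2) = 0.52 × √(44/2) = 2.4390
Two-sided α = 0.02 → critical value z_{0.01} = 2.326.
Power = Φ(δ − 2.326) + Φ(−δ − 2.326) = Φ(0.113) + Φ(-4.765) = 0.5449 + 0.0000 = 0.5449.

Power ≈ 0.545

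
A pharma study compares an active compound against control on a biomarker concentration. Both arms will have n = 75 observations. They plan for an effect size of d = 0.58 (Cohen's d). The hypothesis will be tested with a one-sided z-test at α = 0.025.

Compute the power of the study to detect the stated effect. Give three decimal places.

Noncentrality parameter: δ = d·√(n/2) = 0.58 × √(75/2) = 3.5518
One-sided α = 0.025 → critical value z_{0.025} = 1.960.
Power = Φ(δ − 1.960) = Φ(1.592) = 0.9443.

Power ≈ 0.944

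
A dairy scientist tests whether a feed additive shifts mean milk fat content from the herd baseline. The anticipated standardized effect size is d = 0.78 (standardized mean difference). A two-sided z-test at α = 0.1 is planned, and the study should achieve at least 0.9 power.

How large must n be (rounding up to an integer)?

n = 15

For power 0.9 need Φ(δ − z_{0.05}) = 0.9, so δ = z_{0.05} + z_{0.10} = 1.645 + 1.282 = 2.926.
(Ignoring the negligible lower-tail rejection probability gives the usual closed-form inversion.)
δ = d·√n ⇒ n = (δ/d)² = (2.926 / 0.78)² = 14.08.
Rounding up, n = 15.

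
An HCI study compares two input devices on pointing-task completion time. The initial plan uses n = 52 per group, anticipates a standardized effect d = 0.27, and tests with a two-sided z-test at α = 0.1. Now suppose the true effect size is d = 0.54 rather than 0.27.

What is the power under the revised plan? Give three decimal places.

With d = 0.54: δ = d·√(n/2) = 0.54 × √(52/2) = 2.7535. Critical value z_{0.05} = 1.645.
Revised power = Φ(δ − 1.645) + Φ(−δ − 1.645) = Φ(1.109) + Φ(-4.398) = 0.8662 + 0.0000 = 0.8662.

Power ≈ 0.866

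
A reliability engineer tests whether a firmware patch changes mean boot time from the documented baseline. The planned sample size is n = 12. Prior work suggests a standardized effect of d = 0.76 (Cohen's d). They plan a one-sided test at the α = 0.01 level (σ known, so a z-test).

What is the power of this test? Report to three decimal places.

Power ≈ 0.620

Noncentrality parameter: δ = d·√n = 0.76 × √12 = 2.6327
One-sided α = 0.01 → critical value z_{0.01} = 2.326.
Power = Φ(δ − 2.326) = Φ(0.306) = 0.6203.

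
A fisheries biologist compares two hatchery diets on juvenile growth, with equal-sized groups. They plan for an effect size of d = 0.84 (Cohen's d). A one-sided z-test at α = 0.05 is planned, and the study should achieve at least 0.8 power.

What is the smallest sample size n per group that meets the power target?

n = 18 per group

Set Φ(δ − 1.645) = 0.8; then δ − 1.645 = Φ⁻¹(0.8) = 0.842, giving δ = 2.486.
δ = d·√(n/2) ⇒ n = 2(δ/d)² = 2 × (2.486 / 0.84)² = 17.52.
Round up to the next whole unit.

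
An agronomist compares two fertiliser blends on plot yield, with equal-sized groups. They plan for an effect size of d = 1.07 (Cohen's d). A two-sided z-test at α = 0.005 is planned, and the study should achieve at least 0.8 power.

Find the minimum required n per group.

Set Φ(δ − 2.807) = 0.8; then δ − 2.807 = Φ⁻¹(0.8) = 0.842, giving δ = 3.649.
(Ignoring the negligible lower-tail rejection probability gives the usual closed-form inversion.)
δ = d·√(n/2) ⇒ n = 2(δ/d)² = 2 × (3.649 / 1.07)² = 23.26.
Rounding up, n = 24 per group.

n = 24 per group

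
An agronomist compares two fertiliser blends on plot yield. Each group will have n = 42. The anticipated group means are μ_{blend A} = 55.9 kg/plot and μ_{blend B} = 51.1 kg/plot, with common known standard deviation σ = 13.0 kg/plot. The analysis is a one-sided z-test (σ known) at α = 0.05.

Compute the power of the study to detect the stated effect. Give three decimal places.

Standardized effect: d = |μ_{blend A} − μ_{blend B}| / σ = |55.9 − 51.1| / 13.0 = 0.3692
Noncentrality parameter: δ = d·√(n/2) = 0.3692 × √(42/2) = 1.6920
One-sided α = 0.05 → critical value z_{0.05} = 1.645.
Power = Φ(δ − 1.645) = Φ(0.047) = 0.5188.

Power ≈ 0.519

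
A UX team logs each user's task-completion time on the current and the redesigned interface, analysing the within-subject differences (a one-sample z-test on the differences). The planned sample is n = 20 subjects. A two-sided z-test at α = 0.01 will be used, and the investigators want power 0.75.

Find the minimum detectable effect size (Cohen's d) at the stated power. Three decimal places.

Need Φ(δ − 2.576) = 0.75, so δ = 2.576 + 0.674 = 3.250.
(The second rejection-region term Φ(−δ − z_{α/2}) is negligible and dropped.)
δ = d·√n ⇒ d = δ/√n = 3.250/√20 = 0.7268.

d ≈ 0.727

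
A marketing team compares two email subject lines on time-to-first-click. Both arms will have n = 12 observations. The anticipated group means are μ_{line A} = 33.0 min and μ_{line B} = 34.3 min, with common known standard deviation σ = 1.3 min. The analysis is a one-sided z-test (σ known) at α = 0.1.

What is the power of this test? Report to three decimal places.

Power ≈ 0.879

Standardized effect: d = |μ_{line A} − μ_{line B}| / σ = |33.0 − 34.3| / 1.3 = 1.0000
Noncentrality parameter: δ = d·√(n/2) = 1.0000 × √(12/2) = 2.4495
Critical value for a one-sided test at α = 0.1: z_α = 1.282.
Power = P(Z > 1.282 − δ) = Φ(1.168) = 0.8786.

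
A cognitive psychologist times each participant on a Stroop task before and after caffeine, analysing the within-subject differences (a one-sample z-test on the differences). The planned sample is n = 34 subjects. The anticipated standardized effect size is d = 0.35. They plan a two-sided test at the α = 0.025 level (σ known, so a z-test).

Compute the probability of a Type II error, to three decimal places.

β ≈ 0.579

Noncentrality parameter: δ = d·√n = 0.35 × √34 = 2.0408
Two-sided α = 0.025 → critical value z_{0.0125} = 2.241.
Power = Φ(δ − 2.241) + Φ(−δ − 2.241) = Φ(-0.201) + Φ(-4.282) = 0.4205 + 0.0000 = 0.4205.
Type II error: β = 1 − power = 1 − 0.4205 = 0.5795.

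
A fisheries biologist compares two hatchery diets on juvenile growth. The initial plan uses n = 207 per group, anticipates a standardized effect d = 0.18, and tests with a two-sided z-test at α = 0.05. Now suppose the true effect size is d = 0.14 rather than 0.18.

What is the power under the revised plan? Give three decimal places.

Power ≈ 0.296

With d = 0.14: δ = d·√(n/2) = 0.14 × √(207/2) = 1.4243. Critical value z_{0.025} = 1.960.
Revised power = Φ(δ − 1.960) + Φ(−δ − 1.960) = Φ(-0.536) + Φ(-3.384) = 0.2961 + 0.0004 = 0.2964.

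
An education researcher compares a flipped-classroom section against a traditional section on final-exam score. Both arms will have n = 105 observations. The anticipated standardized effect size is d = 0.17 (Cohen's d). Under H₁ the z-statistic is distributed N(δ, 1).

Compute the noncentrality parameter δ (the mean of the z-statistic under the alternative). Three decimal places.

δ ≈ 1.232

δ = d·√(n/2) = 0.17 × √(105/2) = 1.2318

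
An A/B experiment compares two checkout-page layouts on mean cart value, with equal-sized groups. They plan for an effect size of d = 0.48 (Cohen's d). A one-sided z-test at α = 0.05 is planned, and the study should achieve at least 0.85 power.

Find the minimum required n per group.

n = 63 per group

Set Φ(δ − 1.645) = 0.85; then δ − 1.645 = Φ⁻¹(0.85) = 1.036, giving δ = 2.681.
δ = d·√(n/2) ⇒ n = 2(δ/d)² = 2 × (2.681 / 0.48)² = 62.41.
Round up to the next whole unit.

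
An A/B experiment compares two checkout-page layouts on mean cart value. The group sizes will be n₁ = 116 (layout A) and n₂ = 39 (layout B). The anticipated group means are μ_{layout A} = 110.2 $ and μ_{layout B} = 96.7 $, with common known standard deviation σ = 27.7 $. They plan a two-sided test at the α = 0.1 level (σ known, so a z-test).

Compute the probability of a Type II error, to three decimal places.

β ≈ 0.162

Standardized effect: d = |μ_{layout A} − μ_{layout B}| / σ = |110.2 − 96.7| / 27.7 = 0.4874
Noncentrality parameter: δ = d / √(1/n₁ + 1/n₂) = 0.4874 / √(1/116 + 1/39) = 2.6330
Critical value for a two-sided test at α = 0.1: z_{α/2} = 1.645.
Power = Φ(δ − 1.645) + Φ(−δ − 1.645) = Φ(0.988) + Φ(-4.278) = 0.8385 + 0.0000 = 0.8385.
Type II error: β = 1 − power = 1 − 0.8385 = 0.1615.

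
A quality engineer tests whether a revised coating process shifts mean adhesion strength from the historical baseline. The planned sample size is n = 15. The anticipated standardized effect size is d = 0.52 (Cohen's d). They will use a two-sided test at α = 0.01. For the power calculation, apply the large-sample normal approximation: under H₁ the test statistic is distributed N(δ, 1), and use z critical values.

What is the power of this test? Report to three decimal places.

Power ≈ 0.287

Noncentrality parameter: δ = d·√n = 0.52 × √15 = 2.0140
Two-sided α = 0.01 → critical value z_{0.005} = 2.576.
Power = Φ(δ − 2.576) + Φ(−δ − 2.576) = Φ(-0.562) + Φ(-4.590) = 0.2871 + 0.0000 = 0.2871.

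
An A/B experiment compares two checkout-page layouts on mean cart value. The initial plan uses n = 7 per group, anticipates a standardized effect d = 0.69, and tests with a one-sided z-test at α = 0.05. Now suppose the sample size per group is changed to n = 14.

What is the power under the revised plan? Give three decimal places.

Power ≈ 0.572

With n = 14 per group: δ = d·√(n/2) = 0.69 × √(14/2) = 1.8256. Critical value z_{0.05} = 1.645.
Revised power = P(Z > 1.645 − δ) = Φ(0.181) = 0.5717.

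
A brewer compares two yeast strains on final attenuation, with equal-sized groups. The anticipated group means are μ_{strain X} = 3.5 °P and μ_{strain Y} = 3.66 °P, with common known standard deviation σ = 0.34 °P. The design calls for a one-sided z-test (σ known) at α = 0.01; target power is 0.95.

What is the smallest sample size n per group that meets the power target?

n = 143 per group

Standardized effect: d = |μ_{strain X} − μ_{strain Y}| / σ = |3.5 − 3.66| / 0.34 = 0.4706
Set Φ(δ − 2.326) = 0.95; then δ − 2.326 = Φ⁻¹(0.95) = 1.645, giving δ = 3.971.
δ = d·√(n/2) ⇒ n = 2(δ/d)² = 2 × (3.971 / 0.4706)² = 142.43.
Round up to the next whole unit.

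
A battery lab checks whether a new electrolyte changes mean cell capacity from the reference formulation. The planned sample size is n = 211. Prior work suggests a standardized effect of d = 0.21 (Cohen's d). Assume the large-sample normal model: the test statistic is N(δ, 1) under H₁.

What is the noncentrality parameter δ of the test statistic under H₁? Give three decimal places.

δ = d·√n = 0.21 × √211 = 3.0504

δ ≈ 3.050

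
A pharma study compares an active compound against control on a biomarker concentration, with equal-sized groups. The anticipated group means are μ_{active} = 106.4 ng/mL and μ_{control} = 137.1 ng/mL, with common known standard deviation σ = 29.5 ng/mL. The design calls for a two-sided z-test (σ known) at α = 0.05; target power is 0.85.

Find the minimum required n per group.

n = 17 per group

Standardized effect: d = |μ_{active} − μ_{control}| / σ = |106.4 − 137.1| / 29.5 = 1.0407
For power 0.85 need Φ(δ − z_{0.025}) = 0.85, so δ = z_{0.025} + z_{0.15} = 1.960 + 1.036 = 2.996.
(For δ > 0 the lower-tail rejection region contributes negligibly to power, so the one-term inversion is standard.)
δ = d·√(n/2) ⇒ n = 2(δ/d)² = 2 × (2.996 / 1.0407)² = 16.58.
Round up to the next whole unit.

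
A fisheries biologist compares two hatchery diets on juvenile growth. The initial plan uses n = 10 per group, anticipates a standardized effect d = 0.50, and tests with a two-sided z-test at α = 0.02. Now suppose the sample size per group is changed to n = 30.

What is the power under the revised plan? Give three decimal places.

With n = 30 per group: δ = d·√(n/2) = 0.50 × √(30/2) = 1.9365. Critical value z_{0.01} = 2.326.
Revised power = Φ(δ − 2.326) + Φ(−δ − 2.326) = Φ(-0.390) + Φ(-4.263) = 0.3483 + 0.0000 = 0.3483.

Power ≈ 0.348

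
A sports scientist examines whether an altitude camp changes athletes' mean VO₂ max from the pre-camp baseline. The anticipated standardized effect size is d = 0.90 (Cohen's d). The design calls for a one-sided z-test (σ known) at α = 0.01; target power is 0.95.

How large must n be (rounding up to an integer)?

Set Φ(δ − 2.326) = 0.95; then δ − 2.326 = Φ⁻¹(0.95) = 1.645, giving δ = 3.971.
δ = d·√n ⇒ n = (δ/d)² = (3.971 / 0.90)² = 19.47.
Rounding up, n = 20.

n = 20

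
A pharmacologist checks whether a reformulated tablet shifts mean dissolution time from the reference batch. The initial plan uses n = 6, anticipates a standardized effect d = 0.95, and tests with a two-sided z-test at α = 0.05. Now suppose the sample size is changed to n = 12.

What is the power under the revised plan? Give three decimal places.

With n = 12: δ = d·√n = 0.95 × √12 = 3.2909. Critical value z_{0.025} = 1.960.
Revised power = Φ(δ − 1.960) + Φ(−δ − 1.960) = Φ(1.331) + Φ(-5.251) = 0.9084 + 0.0000 = 0.9084.

Power ≈ 0.908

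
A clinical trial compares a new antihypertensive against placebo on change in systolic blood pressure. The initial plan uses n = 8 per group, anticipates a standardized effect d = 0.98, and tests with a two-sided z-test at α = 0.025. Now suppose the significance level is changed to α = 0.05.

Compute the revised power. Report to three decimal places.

δ = d·√(n/2) = 0.98 × √(8/2) = 1.9600 (unchanged). New critical value: z_{0.025} = 1.960.
Revised power = Φ(δ − 1.960) + Φ(−δ − 1.960) = Φ(0.000) + Φ(-3.920) = 0.5000 + 0.0000 = 0.5001.

Power ≈ 0.500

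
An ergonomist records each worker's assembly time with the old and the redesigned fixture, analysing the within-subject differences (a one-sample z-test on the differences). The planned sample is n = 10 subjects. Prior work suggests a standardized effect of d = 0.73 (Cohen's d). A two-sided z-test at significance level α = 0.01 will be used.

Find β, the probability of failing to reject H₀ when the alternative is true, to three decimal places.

Noncentrality parameter: δ = d·√n = 0.73 × √10 = 2.3085
Critical value for a two-sided test at α = 0.01: z_{α/2} = 2.576.
Power = Φ(δ − 2.576) + Φ(−δ − 2.576) = Φ(-0.267) + Φ(-4.884) = 0.3946 + 0.0000 = 0.3946.
Type II error: β = 1 − power = 1 − 0.3946 = 0.6054.

β ≈ 0.605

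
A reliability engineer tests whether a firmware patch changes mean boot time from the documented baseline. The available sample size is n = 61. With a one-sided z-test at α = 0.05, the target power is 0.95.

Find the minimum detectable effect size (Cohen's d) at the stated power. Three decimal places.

Need Φ(δ − 1.645) = 0.95, so δ = 1.645 + 1.645 = 3.290.
δ = d·√n ⇒ d = δ/√n = 3.290/√61 = 0.4212.

d ≈ 0.421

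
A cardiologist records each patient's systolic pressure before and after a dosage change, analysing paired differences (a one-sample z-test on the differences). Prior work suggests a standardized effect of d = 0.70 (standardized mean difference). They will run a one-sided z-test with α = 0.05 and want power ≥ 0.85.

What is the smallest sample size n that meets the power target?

n = 15

For power 0.85 need Φ(δ − z_{0.05}) = 0.85, so δ = z_{0.05} + z_{0.15} = 1.645 + 1.036 = 2.681.
δ = d·√n ⇒ n = (δ/d)² = (2.681 / 0.70)² = 14.67.
Round up to the next whole unit.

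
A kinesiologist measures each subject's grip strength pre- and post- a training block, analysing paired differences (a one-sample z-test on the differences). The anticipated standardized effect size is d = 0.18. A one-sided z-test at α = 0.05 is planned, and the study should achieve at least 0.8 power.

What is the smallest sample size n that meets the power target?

n = 191

For power 0.8 need Φ(δ − z_{0.05}) = 0.8, so δ = z_{0.05} + z_{0.20} = 1.645 + 0.842 = 2.486.
δ = d·√n ⇒ n = (δ/d)² = (2.486 / 0.18)² = 190.82.
Round up to the next whole unit.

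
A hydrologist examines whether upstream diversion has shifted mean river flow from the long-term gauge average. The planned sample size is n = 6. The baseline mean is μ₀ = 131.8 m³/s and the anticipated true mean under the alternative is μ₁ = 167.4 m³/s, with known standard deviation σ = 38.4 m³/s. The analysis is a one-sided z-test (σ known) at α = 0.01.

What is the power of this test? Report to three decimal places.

Standardized effect: d = |μ₁ − μ₀| / σ = |167.4 − 131.8| / 38.4 = 0.9271
Noncentrality parameter: δ = d·√n = 0.9271 × √6 = 2.2709
Critical value for a one-sided test at α = 0.01: z_α = 2.326.
Power = Φ(δ − 2.326) = Φ(-0.055) = 0.4779.

Power ≈ 0.478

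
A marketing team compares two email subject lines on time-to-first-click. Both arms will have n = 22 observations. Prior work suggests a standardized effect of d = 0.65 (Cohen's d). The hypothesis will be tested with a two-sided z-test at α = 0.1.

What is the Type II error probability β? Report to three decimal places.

β ≈ 0.305

Noncentrality parameter: δ = d·√(n/2) = 0.65 × √(22/2) = 2.1558
Critical value for a two-sided test at α = 0.1: z_{α/2} = 1.645.
Power = Φ(δ − 1.645) + Φ(−δ − 1.645) = Φ(0.511) + Φ(-3.801) = 0.6953 + 0.0001 = 0.6954.
Type II error: β = 1 − power = 1 − 0.6954 = 0.3046.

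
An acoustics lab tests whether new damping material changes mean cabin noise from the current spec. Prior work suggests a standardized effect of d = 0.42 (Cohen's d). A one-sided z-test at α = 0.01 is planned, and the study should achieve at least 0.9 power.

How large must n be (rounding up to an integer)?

n = 74

For power 0.9 need Φ(δ − z_{0.01}) = 0.9, so δ = z_{0.01} + z_{0.10} = 2.326 + 1.282 = 3.608.
δ = d·√n ⇒ n = (δ/d)² = (3.608 / 0.42)² = 73.79.
Round up to the next whole unit.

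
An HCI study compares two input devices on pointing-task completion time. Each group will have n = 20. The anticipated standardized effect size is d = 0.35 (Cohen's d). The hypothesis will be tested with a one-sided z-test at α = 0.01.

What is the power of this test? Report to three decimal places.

Power ≈ 0.111

Noncentrality parameter: δ = d·√(n/2) = 0.35 × √(20/2) = 1.1068
Critical value for a one-sided test at α = 0.01: z_α = 2.326.
Power = P(Z > 2.326 − δ) = Φ(-1.220) = 0.1113.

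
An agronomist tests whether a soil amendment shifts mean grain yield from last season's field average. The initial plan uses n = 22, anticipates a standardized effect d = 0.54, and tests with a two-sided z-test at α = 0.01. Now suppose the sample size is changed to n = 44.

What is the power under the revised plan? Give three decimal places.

With n = 44: δ = d·√n = 0.54 × √44 = 3.5820. Critical value z_{0.005} = 2.576.
Revised power = Φ(δ − 2.576) + Φ(−δ − 2.576) = Φ(1.006) + Φ(-6.158) = 0.8428 + 0.0000 = 0.8428.

Power ≈ 0.843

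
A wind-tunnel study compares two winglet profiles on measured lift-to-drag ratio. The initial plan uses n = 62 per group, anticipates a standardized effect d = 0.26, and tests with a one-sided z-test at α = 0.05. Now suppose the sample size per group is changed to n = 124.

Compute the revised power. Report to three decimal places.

Power ≈ 0.656

With n = 124 per group: δ = d·√(n/2) = 0.26 × √(124/2) = 2.0472. Critical value z_{0.05} = 1.645.
Revised power = Φ(δ − 1.645) = Φ(0.402) = 0.6563.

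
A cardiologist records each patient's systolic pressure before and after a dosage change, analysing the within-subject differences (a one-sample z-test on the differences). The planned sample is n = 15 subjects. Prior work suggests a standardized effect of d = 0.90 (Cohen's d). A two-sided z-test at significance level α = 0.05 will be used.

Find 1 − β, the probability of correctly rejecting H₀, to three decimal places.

Power ≈ 0.936

Noncentrality parameter: δ = d·√n = 0.90 × √15 = 3.4857
Critical value for a two-sided test at α = 0.05: z_{α/2} = 1.960.
Power = Φ(δ − 1.960) + Φ(−δ − 1.960) = Φ(1.526) + Φ(-5.446) = 0.9365 + 0.0000 = 0.9365.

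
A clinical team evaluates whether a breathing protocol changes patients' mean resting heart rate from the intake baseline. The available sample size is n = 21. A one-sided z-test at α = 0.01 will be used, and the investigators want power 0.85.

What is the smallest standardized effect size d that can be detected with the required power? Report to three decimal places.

d ≈ 0.734

Required noncentrality: δ = z_{0.01} + z_{0.15} = 2.326 + 1.036 = 3.363.
δ = d·√n ⇒ d = δ/√n = 3.363/√21 = 0.7338.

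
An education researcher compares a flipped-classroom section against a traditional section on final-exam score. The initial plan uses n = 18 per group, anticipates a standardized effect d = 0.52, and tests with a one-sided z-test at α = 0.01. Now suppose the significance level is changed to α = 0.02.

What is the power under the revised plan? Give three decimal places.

δ = d·√(n/2) = 0.52 × √(18/2) = 1.5600 (unchanged). New critical value: z_{0.02} = 2.054.
Revised power = Φ(δ − 2.054) = Φ(-0.494) = 0.3107.

Power ≈ 0.311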